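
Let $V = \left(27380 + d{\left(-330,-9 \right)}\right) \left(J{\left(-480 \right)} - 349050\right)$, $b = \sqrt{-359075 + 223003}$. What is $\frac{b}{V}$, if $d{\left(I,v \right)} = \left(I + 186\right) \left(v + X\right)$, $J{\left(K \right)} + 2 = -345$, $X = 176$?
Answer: $- \frac{i \sqrt{34018}}{582095402} \approx - 3.1685 \cdot 10^{-7} i$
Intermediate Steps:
$J{\left(K \right)} = -347$ ($J{\left(K \right)} = -2 - 345 = -347$)
$d{\left(I,v \right)} = \left(176 + v\right) \left(186 + I\right)$ ($d{\left(I,v \right)} = \left(I + 186\right) \left(v + 176\right) = \left(186 + I\right) \left(176 + v\right) = \left(176 + v\right) \left(186 + I\right)$)
$b = 2 i \sqrt{34018}$ ($b = \sqrt{-136072} = 2 i \sqrt{34018} \approx 368.88 i$)
$V = -1164190804$ ($V = \left(27380 + \left(32736 + 176 \left(-330\right) + 186 \left(-9\right) - -2970\right)\right) \left(-347 - 349050\right) = \left(27380 + \left(32736 - 58080 - 1674 + 2970\right)\right) \left(-349397\right) = \left(27380 - 24048\right) \left(-349397\right) = 3332 \left(-349397\right) = -1164190804$)
$\frac{b}{V} = \frac{2 i \sqrt{34018}}{-1164190804} = 2 i \sqrt{34018} \left(- \frac{1}{1164190804}\right) = - \frac{i \sqrt{34018}}{582095402}$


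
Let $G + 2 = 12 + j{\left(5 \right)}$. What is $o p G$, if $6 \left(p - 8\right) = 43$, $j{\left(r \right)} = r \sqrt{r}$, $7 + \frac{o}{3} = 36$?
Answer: $13195 + \frac{13195 \sqrt{5}}{2} \approx 27947.0$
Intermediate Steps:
$o = 87$ ($o = -21 + 3 \cdot 36 = -21 + 108 = 87$)
$j{\left(r \right)} = r^{\frac{3}{2}}$
$p = \frac{91}{6}$ ($p = 8 + \frac{1}{6} \cdot 43 = 8 + \frac{43}{6} = \frac{91}{6} \approx 15.167$)
$G = 10 + 5 \sqrt{5}$ ($G = -2 + \left(12 + 5^{\frac{3}{2}}\right) = -2 + \left(12 + 5 \sqrt{5}\right) = 10 + 5 \sqrt{5} \approx 21.18$)
$o p G = 87 \cdot \frac{91}{6} \left(10 + 5 \sqrt{5}\right) = \frac{2639 \left(10 + 5 \sqrt{5}\right)}{2} = 13195 + \frac{13195 \sqrt{5}}{2}$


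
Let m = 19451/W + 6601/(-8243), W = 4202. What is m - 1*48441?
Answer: -1677722485735/34637086 ≈ -48437.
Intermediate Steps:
m = 132597191/34637086 (m = 19451/4202 + 6601/(-8243) = 19451*(1/4202) + 6601*(-1/8243) = 19451/4202 - 6601/8243 = 132597191/34637086 ≈ 3.8282)
m - 1*48441 = 132597191/34637086 - 1*48441 = 132597191/34637086 - 48441 = -1677722485735/34637086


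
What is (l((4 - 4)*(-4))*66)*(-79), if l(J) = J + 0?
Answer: 0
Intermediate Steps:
l(J) = J
(l((4 - 4)*(-4))*66)*(-79) = (((4 - 4)*(-4))*66)*(-79) = ((0*(-4))*66)*(-79) = (0*66)*(-79) = 0*(-79) = 0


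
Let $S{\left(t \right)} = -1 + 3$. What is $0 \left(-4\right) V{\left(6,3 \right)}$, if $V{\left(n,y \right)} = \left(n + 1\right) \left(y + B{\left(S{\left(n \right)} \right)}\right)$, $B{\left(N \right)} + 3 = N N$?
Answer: $0$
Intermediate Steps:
$S{\left(t \right)} = 2$
$B{\left(N \right)} = -3 + N^{2}$ ($B{\left(N \right)} = -3 + N N = -3 + N^{2}$)
$V{\left(n,y \right)} = \left(1 + n\right) \left(1 + y\right)$ ($V{\left(n,y \right)} = \left(n + 1\right) \left(y - \left(3 - 2^{2}\right)\right) = \left(1 + n\right) \left(y + \left(-3 + 4\right)\right) = \left(1 + n\right) \left(y + 1\right) = \left(1 + n\right) \left(1 + y\right)$)
$0 \left(-4\right) V{\left(6,3 \right)} = 0 \left(-4\right) \left(1 + 6 + 3 + 6 \cdot 3\right) = 0 \left(1 + 6 + 3 + 18\right) = 0 \cdot 28 = 0$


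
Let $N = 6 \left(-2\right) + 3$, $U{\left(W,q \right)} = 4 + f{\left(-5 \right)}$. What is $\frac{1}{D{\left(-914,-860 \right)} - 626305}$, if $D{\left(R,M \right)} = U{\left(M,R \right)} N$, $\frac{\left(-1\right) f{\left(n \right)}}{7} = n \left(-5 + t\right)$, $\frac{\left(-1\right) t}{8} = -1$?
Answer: $- \frac{1}{627286} \approx -1.5942 \cdot 10^{-6}$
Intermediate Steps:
$t = 8$ ($t = \left(-8\right) \left(-1\right) = 8$)
$f{\left(n \right)} = - 21 n$ ($f{\left(n \right)} = - 7 n \left(-5 + 8\right) = - 7 n 3 = - 7 \cdot 3 n = - 21 n$)
$U{\left(W,q \right)} = 109$ ($U{\left(W,q \right)} = 4 - -105 = 4 + 105 = 109$)
$N = -9$ ($N = -12 + 3 = -9$)
$D{\left(R,M \right)} = -981$ ($D{\left(R,M \right)} = 109 \left(-9\right) = -981$)
$\frac{1}{D{\left(-914,-860 \right)} - 626305} = \frac{1}{-981 - 626305} = \frac{1}{-627286} = - \frac{1}{627286}$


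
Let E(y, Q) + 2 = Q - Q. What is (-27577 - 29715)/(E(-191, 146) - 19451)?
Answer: 57292/19453 ≈ 2.9451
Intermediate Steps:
E(y, Q) = -2 (E(y, Q) = -2 + (Q - Q) = -2 + 0 = -2)
(-27577 - 29715)/(E(-191, 146) - 19451) = (-27577 - 29715)/(-2 - 19451) = -57292/(-19453) = -57292*(-1/19453) = 57292/19453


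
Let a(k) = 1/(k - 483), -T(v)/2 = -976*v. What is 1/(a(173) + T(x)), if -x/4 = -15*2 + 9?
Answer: 310/50830079 ≈ 6.0988e-6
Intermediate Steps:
x = 84 (x = -4*(-15*2 + 9) = -4*(-30 + 9) = -4*(-21) = 84)
T(v) = 1952*v (T(v) = -(-1952)*v = 1952*v)
a(k) = 1/(-483 + k)
1/(a(173) + T(x)) = 1/(1/(-483 + 173) + 1952*84) = 1/(1/(-310) + 163968) = 1/(-1/310 + 163968) = 1/(50830079/310) = 310/50830079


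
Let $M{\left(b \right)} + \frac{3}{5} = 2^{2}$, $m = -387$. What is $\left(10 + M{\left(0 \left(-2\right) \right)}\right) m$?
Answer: $- \frac{25929}{5} \approx -5185.8$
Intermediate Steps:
$M{\left(b \right)} = \frac{17}{5}$ ($M{\left(b \right)} = - \frac{3}{5} + 2^{2} = - \frac{3}{5} + 4 = \frac{17}{5}$)
$\left(10 + M{\left(0 \left(-2\right) \right)}\right) m = \left(10 + \frac{17}{5}\right) \left(-387\right) = \frac{67}{5} \left(-387\right) = - \frac{25929}{5}$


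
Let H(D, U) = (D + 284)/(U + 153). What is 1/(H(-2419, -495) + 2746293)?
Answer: 342/939234341 ≈ 3.6413e-7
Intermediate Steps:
H(D, U) = (284 + D)/(153 + U)
1/(H(-2419, -495) + 2746293) = 1/((284 - 2419)/(153 - 495) + 2746293) = 1/(-2135/(-342) + 2746293) = 1/(-1/342*(-2135) + 2746293) = 1/(2135/342 + 2746293) = 1/(939234341/342) = 342/939234341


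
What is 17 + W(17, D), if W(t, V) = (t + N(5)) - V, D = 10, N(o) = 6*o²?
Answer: 174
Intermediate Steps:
W(t, V) = 150 + t - V (W(t, V) = (t + 6*5²) - V = (t + 6*25) - V = (t + 150) - V = (150 + t) - V = 150 + t - V)
17 + W(17, D) = 17 + (150 + 17 - 1*10) = 17 + (150 + 17 - 10) = 17 + 157 = 174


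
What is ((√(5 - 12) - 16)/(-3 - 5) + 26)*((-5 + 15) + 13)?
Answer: 644 - 23*I*√7/8 ≈ 644.0 - 7.6065*I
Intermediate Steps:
((√(5 - 12) - 16)/(-3 - 5) + 26)*((-5 + 15) + 13) = ((√(-7) - 16)/(-8) + 26)*(10 + 13) = ((I*√7 - 16)*(-⅛) + 26)*23 = ((-16 + I*√7)*(-⅛) + 26)*23 = ((2 - I*√7/8) + 26)*23 = (28 - I*√7/8)*23 = 644 - 23*I*√7/8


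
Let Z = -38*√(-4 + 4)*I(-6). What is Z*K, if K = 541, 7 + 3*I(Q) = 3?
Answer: 0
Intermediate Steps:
I(Q) = -4/3 (I(Q) = -7/3 + (⅓)*3 = -7/3 + 1 = -4/3)
Z = 0 (Z = -38*√(-4 + 4)*(-4)/3 = -38*√0*(-4)/3 = -0*(-4)/3 = -38*0 = 0)
Z*K = 0*541 = 0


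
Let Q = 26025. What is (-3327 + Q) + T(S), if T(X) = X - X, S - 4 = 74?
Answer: 22698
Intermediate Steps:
S = 78 (S = 4 + 74 = 78)
T(X) = 0
(-3327 + Q) + T(S) = (-3327 + 26025) + 0 = 22698 + 0 = 22698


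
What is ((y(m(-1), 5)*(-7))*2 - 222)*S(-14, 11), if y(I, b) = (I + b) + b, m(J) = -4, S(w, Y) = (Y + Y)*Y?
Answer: -74052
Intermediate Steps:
S(w, Y) = 2*Y² (S(w, Y) = (2*Y)*Y = 2*Y²)
y(I, b) = I + 2*b
((y(m(-1), 5)*(-7))*2 - 222)*S(-14, 11) = (((-4 + 2*5)*(-7))*2 - 222)*(2*11²) = (((-4 + 10)*(-7))*2 - 222)*(2*121) = ((6*(-7))*2 - 222)*242 = (-42*2 - 222)*242 = (-84 - 222)*242 = -306*242 = -74052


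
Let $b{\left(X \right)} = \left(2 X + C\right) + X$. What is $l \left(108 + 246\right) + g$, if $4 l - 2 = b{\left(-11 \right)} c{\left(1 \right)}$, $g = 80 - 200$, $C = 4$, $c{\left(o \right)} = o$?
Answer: $- \frac{5019}{2} \approx -2509.5$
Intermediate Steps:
$g = -120$ ($g = 80 - 200 = -120$)
$b{\left(X \right)} = 4 + 3 X$ ($b{\left(X \right)} = \left(2 X + 4\right) + X = \left(4 + 2 X\right) + X = 4 + 3 X$)
$l = - \frac{27}{4}$ ($l = \frac{1}{2} + \frac{\left(4 + 3 \left(-11\right)\right) 1}{4} = \frac{1}{2} + \frac{\left(4 - 33\right) 1}{4} = \frac{1}{2} + \frac{\left(-29\right) 1}{4} = \frac{1}{2} + \frac{1}{4} \left(-29\right) = \frac{1}{2} - \frac{29}{4} = - \frac{27}{4} \approx -6.75$)
$l \left(108 + 246\right) + g = - \frac{27 \left(108 + 246\right)}{4} - 120 = \left(- \frac{27}{4}\right) 354 - 120 = - \frac{4779}{2} - 120 = - \frac{5019}{2}$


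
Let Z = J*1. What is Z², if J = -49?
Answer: 2401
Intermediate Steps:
Z = -49 (Z = -49*1 = -49)
Z² = (-49)² = 2401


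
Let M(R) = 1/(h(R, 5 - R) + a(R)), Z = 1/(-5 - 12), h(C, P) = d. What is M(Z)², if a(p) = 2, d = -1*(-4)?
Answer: 1/36 ≈ 0.027778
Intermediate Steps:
d = 4
h(C, P) = 4
Z = -1/17 (Z = 1/(-17) = -1/17 ≈ -0.058824)
M(R) = ⅙ (M(R) = 1/(4 + 2) = 1/6 = ⅙)
M(Z)² = (⅙)² = 1/36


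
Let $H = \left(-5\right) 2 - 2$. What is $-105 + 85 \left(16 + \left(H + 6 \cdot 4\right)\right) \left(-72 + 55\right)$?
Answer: $-40565$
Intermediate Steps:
$H = -12$ ($H = -10 - 2 = -12$)
$-105 + 85 \left(16 + \left(H + 6 \cdot 4\right)\right) \left(-72 + 55\right) = -105 + 85 \left(16 + \left(-12 + 6 \cdot 4\right)\right) \left(-72 + 55\right) = -105 + 85 \left(16 + \left(-12 + 24\right)\right) \left(-17\right) = -105 + 85 \left(16 + 12\right) \left(-17\right) = -105 + 85 \cdot 28 \left(-17\right) = -105 + 85 \left(-476\right) = -105 - 40460 = -40565$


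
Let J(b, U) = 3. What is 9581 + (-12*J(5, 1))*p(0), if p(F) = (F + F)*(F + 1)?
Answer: 9581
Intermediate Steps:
p(F) = 2*F*(1 + F) (p(F) = (2*F)*(1 + F) = 2*F*(1 + F))
9581 + (-12*J(5, 1))*p(0) = 9581 + (-12*3)*(2*0*(1 + 0)) = 9581 - 72*0 = 9581 - 36*0 = 9581 + 0 = 9581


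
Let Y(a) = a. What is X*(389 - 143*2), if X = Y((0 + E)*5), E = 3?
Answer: 1545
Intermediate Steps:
X = 15 (X = (0 + 3)*5 = 3*5 = 15)
X*(389 - 143*2) = 15*(389 - 143*2) = 15*(389 - 286) = 15*103 = 1545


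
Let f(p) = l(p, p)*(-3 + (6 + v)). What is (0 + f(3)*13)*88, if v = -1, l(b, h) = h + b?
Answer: 13728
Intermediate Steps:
l(b, h) = b + h
f(p) = 4*p (f(p) = (p + p)*(-3 + (6 - 1)) = (2*p)*(-3 + 5) = (2*p)*2 = 4*p)
(0 + f(3)*13)*88 = (0 + (4*3)*13)*88 = (0 + 12*13)*88 = (0 + 156)*88 = 156*88 = 13728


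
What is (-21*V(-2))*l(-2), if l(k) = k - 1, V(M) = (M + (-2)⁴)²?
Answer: 12348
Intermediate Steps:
V(M) = (16 + M)² (V(M) = (M + 16)² = (16 + M)²)
l(k) = -1 + k
(-21*V(-2))*l(-2) = (-21*(16 - 2)²)*(-1 - 2) = -21*14²*(-3) = -21*196*(-3) = -4116*(-3) = 12348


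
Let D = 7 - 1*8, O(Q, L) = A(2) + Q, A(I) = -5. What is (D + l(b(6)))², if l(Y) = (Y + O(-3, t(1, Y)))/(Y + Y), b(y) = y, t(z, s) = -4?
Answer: 49/36 ≈ 1.3611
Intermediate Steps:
O(Q, L) = -5 + Q
l(Y) = (-8 + Y)/(2*Y) (l(Y) = (Y + (-5 - 3))/(Y + Y) = (Y - 8)/((2*Y)) = (-8 + Y)*(1/(2*Y)) = (-8 + Y)/(2*Y))
D = -1 (D = 7 - 8 = -1)
(D + l(b(6)))² = (-1 + (½)*(-8 + 6)/6)² = (-1 + (½)*(⅙)*(-2))² = (-1 - ⅙)² = (-7/6)² = 49/36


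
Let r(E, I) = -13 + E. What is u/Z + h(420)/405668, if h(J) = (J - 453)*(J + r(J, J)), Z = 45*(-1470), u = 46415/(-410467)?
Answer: -74099710235633/1101485657813940 ≈ -0.067273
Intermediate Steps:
u = -46415/410467 (u = 46415*(-1/410467) = -46415/410467 ≈ -0.11308)
Z = -66150
h(J) = (-453 + J)*(-13 + 2*J) (h(J) = (J - 453)*(J + (-13 + J)) = (-453 + J)*(-13 + 2*J))
u/Z + h(420)/405668 = -46415/410467/(-66150) + (5889 - 919*420 + 2*420²)/405668 = -46415/410467*(-1/66150) + (5889 - 385980 + 2*176400)*(1/405668) = 9283/5430478410 + (5889 - 385980 + 352800)*(1/405668) = 9283/5430478410 - 27291*1/405668 = 9283/5430478410 - 27291/405668 = -74099710235633/1101485657813940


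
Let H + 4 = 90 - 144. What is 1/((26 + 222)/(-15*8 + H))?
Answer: -89/124 ≈ -0.71774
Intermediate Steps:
H = -58 (H = -4 + (90 - 144) = -4 - 54 = -58)
1/((26 + 222)/(-15*8 + H)) = 1/((26 + 222)/(-15*8 - 58)) = 1/(248/(-120 - 58)) = 1/(248/(-178)) = 1/(248*(-1/178)) = 1/(-124/89) = -89/124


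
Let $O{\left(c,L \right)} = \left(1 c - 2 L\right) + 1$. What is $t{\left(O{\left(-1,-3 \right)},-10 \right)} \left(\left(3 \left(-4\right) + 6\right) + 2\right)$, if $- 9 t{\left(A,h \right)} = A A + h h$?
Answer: $\frac{544}{9} \approx 60.444$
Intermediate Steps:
$O{\left(c,L \right)} = 1 + c - 2 L$ ($O{\left(c,L \right)} = \left(c - 2 L\right) + 1 = 1 + c - 2 L$)
$t{\left(A,h \right)} = - \frac{A^{2}}{9} - \frac{h^{2}}{9}$ ($t{\left(A,h \right)} = - \frac{A A + h h}{9} = - \frac{A^{2} + h^{2}}{9} = - \frac{A^{2}}{9} - \frac{h^{2}}{9}$)
$t{\left(O{\left(-1,-3 \right)},-10 \right)} \left(\left(3 \left(-4\right) + 6\right) + 2\right) = \left(- \frac{\left(1 - 1 - -6\right)^{2}}{9} - \frac{\left(-10\right)^{2}}{9}\right) \left(\left(3 \left(-4\right) + 6\right) + 2\right) = \left(- \frac{\left(1 - 1 + 6\right)^{2}}{9} - \frac{100}{9}\right) \left(\left(-12 + 6\right) + 2\right) = \left(- \frac{6^{2}}{9} - \frac{100}{9}\right) \left(-6 + 2\right) = \left(\left(- \frac{1}{9}\right) 36 - \frac{100}{9}\right) \left(-4\right) = \left(-4 - \frac{100}{9}\right) \left(-4\right) = \left(- \frac{136}{9}\right) \left(-4\right) = \frac{544}{9}$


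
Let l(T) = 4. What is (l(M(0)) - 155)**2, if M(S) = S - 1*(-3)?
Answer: 22801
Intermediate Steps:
M(S) = 3 + S (M(S) = S + 3 = 3 + S)
(l(M(0)) - 155)**2 = (4 - 155)**2 = (-151)**2 = 22801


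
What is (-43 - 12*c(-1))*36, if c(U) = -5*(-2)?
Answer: -5868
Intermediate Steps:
c(U) = 10
(-43 - 12*c(-1))*36 = (-43 - 12*10)*36 = (-43 - 120)*36 = -163*36 = -5868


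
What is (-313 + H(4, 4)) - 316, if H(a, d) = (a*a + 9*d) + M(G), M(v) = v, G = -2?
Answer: -579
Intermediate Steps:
H(a, d) = -2 + a² + 9*d (H(a, d) = (a*a + 9*d) - 2 = (a² + 9*d) - 2 = -2 + a² + 9*d)
(-313 + H(4, 4)) - 316 = (-313 + (-2 + 4² + 9*4)) - 316 = (-313 + (-2 + 16 + 36)) - 316 = (-313 + 50) - 316 = -263 - 316 = -579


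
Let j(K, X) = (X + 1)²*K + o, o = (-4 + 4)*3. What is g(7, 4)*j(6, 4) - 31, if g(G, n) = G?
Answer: 1019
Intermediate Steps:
o = 0 (o = 0*3 = 0)
j(K, X) = K*(1 + X)² (j(K, X) = (X + 1)²*K + 0 = (1 + X)²*K + 0 = K*(1 + X)² + 0 = K*(1 + X)²)
g(7, 4)*j(6, 4) - 31 = 7*(6*(1 + 4)²) - 31 = 7*(6*5²) - 31 = 7*(6*25) - 31 = 7*150 - 31 = 1050 - 31 = 1019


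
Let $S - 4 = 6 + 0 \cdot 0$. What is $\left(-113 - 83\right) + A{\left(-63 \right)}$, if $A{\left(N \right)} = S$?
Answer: $-186$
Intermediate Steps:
$S = 10$ ($S = 4 + \left(6 + 0 \cdot 0\right) = 4 + \left(6 + 0\right) = 4 + 6 = 10$)
$A{\left(N \right)} = 10$
$\left(-113 - 83\right) + A{\left(-63 \right)} = \left(-113 - 83\right) + 10 = -196 + 10 = -186$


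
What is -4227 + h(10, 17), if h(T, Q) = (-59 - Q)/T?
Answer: -21173/5 ≈ -4234.6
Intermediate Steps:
h(T, Q) = (-59 - Q)/T
-4227 + h(10, 17) = -4227 + (-59 - 1*17)/10 = -4227 + (-59 - 17)/10 = -4227 + (⅒)*(-76) = -4227 - 38/5 = -21173/5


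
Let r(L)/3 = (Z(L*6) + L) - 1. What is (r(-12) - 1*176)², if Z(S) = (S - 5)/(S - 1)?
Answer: 239135296/5329 ≈ 44874.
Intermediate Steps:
Z(S) = (-5 + S)/(-1 + S)
r(L) = -3 + 3*L + 3*(-5 + 6*L)/(-1 + 6*L) (r(L) = 3*(((-5 + L*6)/(-1 + L*6) + L) - 1) = 3*(((-5 + 6*L)/(-1 + 6*L) + L) - 1) = 3*((L + (-5 + 6*L)/(-1 + 6*L)) - 1) = 3*(-1 + L + (-5 + 6*L)/(-1 + 6*L)) = -3 + 3*L + 3*(-5 + 6*L)/(-1 + 6*L))
(r(-12) - 1*176)² = (3*(-4 - 1*(-12) + 6*(-12)²)/(-1 + 6*(-12)) - 1*176)² = (3*(-4 + 12 + 6*144)/(-1 - 72) - 176)² = (3*(-4 + 12 + 864)/(-73) - 176)² = (3*(-1/73)*872 - 176)² = (-2616/73 - 176)² = (-15464/73)² = 239135296/5329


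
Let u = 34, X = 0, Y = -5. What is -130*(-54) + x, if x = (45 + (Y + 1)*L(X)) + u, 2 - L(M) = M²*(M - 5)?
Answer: 7091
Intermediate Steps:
L(M) = 2 - M²*(-5 + M) (L(M) = 2 - M²*(M - 5) = 2 - M²*(-5 + M))
x = 71 (x = (45 + (-5 + 1)*(2 - 1*0³ + 5*0²)) + 34 = (45 - 4*(2 - 1*0 + 5*0)) + 34 = (45 - 4*(2 + 0 + 0)) + 34 = (45 - 4*2) + 34 = (45 - 8) + 34 = 37 + 34 = 71)
-130*(-54) + x = -130*(-54) + 71 = 7020 + 71 = 7091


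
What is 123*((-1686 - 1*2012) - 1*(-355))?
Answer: -411189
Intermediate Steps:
123*((-1686 - 1*2012) - 1*(-355)) = 123*((-1686 - 2012) + 355) = 123*(-3698 + 355) = 123*(-3343) = -411189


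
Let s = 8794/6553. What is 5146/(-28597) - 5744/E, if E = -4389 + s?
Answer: 928443979746/822230180831 ≈ 1.1292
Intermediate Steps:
s = 8794/6553 (s = 8794*(1/6553) = 8794/6553 ≈ 1.3420)
E = -28752323/6553 (E = -4389 + 8794/6553 = -28752323/6553 ≈ -4387.7)
5146/(-28597) - 5744/E = 5146/(-28597) - 5744/(-28752323/6553) = 5146*(-1/28597) - 5744*(-6553/28752323) = -5146/28597 + 37640432/28752323 = 928443979746/822230180831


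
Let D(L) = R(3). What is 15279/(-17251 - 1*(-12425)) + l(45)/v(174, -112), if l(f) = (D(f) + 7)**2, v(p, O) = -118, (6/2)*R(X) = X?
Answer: -1055893/284734 ≈ -3.7083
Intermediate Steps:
R(X) = X/3
D(L) = 1 (D(L) = (1/3)*3 = 1)
l(f) = 64 (l(f) = (1 + 7)**2 = 8**2 = 64)
15279/(-17251 - 1*(-12425)) + l(45)/v(174, -112) = 15279/(-17251 - 1*(-12425)) + 64/(-118) = 15279/(-17251 + 12425) + 64*(-1/118) = 15279/(-4826) - 32/59 = 15279*(-1/4826) - 32/59 = -15279/4826 - 32/59 = -1055893/284734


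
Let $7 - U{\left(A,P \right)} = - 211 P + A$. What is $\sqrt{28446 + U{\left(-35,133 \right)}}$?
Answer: $\sqrt{56551} \approx 237.8$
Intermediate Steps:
$U{\left(A,P \right)} = 7 - A + 211 P$ ($U{\left(A,P \right)} = 7 - \left(- 211 P + A\right) = 7 - \left(A - 211 P\right) = 7 - A + 211 P$)
$\sqrt{28446 + U{\left(-35,133 \right)}} = \sqrt{28446 + \left(7 - -35 + 211 \cdot 133\right)} = \sqrt{28446 + \left(7 + 35 + 28063\right)} = \sqrt{28446 + 28105} = \sqrt{56551}$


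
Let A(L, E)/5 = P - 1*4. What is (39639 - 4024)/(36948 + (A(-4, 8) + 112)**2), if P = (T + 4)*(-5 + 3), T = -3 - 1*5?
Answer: 35615/54372 ≈ 0.65502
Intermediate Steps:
T = -8 (T = -3 - 5 = -8)
P = 8 (P = (-8 + 4)*(-5 + 3) = -4*(-2) = 8)
A(L, E) = 20 (A(L, E) = 5*(8 - 1*4) = 5*(8 - 4) = 5*4 = 20)
(39639 - 4024)/(36948 + (A(-4, 8) + 112)**2) = (39639 - 4024)/(36948 + (20 + 112)**2) = 35615/(36948 + 132**2) = 35615/(36948 + 17424) = 35615/54372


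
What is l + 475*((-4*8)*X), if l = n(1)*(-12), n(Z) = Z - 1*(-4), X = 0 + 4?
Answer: -60860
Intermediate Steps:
X = 4
n(Z) = 4 + Z (n(Z) = Z + 4 = 4 + Z)
l = -60 (l = (4 + 1)*(-12) = 5*(-12) = -60)
l + 475*((-4*8)*X) = -60 + 475*(-4*8*4) = -60 + 475*(-32*4) = -60 + 475*(-128) = -60 - 60800 = -60860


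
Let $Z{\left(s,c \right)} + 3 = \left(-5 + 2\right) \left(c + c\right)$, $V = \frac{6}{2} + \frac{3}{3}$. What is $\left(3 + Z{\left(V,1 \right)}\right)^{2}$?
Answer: $36$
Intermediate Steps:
$V = 4$ ($V = 6 \cdot \frac{1}{2} + 3 \cdot \frac{1}{3} = 3 + 1 = 4$)
$Z{\left(s,c \right)} = -3 - 6 c$ ($Z{\left(s,c \right)} = -3 + \left(-5 + 2\right) \left(c + c\right) = -3 - 3 \cdot 2 c = -3 - 6 c$)
$\left(3 + Z{\left(V,1 \right)}\right)^{2} = \left(3 - 9\right)^{2} = \left(-6\right)^{2} = 36$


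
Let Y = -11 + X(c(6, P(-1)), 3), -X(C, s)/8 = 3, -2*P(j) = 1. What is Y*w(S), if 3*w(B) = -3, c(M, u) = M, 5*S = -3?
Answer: 35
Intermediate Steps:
S = -⅗ (S = (⅕)*(-3) = -⅗ ≈ -0.60000)
P(j) = -½ (P(j) = -½*1 = -½)
w(B) = -1 (w(B) = (⅓)*(-3) = -1)
X(C, s) = -24 (X(C, s) = -8*3 = -24)
Y = -35 (Y = -11 - 24 = -35)
Y*w(S) = -35*(-1) = 35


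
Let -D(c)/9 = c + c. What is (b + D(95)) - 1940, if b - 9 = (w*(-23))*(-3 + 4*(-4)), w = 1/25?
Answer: -90588/25 ≈ -3623.5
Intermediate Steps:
w = 1/25 ≈ 0.040000
b = 662/25 (b = 9 + ((1/25)*(-23))*(-3 + 4*(-4)) = 9 - 23*(-3 - 16)/25 = 9 - 23/25*(-19) = 9 + 437/25 = 662/25 ≈ 26.480)
D(c) = -18*c (D(c) = -9*(c + c) = -18*c)
(b + D(95)) - 1940 = (662/25 - 18*95) - 1940 = (662/25 - 1710) - 1940 = -42088/25 - 1940 = -90588/25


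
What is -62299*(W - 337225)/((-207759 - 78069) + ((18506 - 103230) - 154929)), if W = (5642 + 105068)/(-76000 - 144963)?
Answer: -4642170013027115/116111858203 ≈ -39980.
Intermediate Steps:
W = -110710/220963 (W = 110710/(-220963) = 110710*(-1/220963) = -110710/220963 ≈ -0.50103)
-62299*(W - 337225)/((-207759 - 78069) + ((18506 - 103230) - 154929)) = -62299*(-110710/220963 - 337225)/((-207759 - 78069) + ((18506 - 103230) - 154929)) = -62299*(-74514358385/(220963*(-285828 + (-84724 - 154929)))) = -62299*(-74514358385/(220963*(-285828 - 239653))) = -62299/((-525481*(-220963/74514358385))) = -62299/116111858203/74514358385 = -62299*74514358385/116111858203 = -4642170013027115/116111858203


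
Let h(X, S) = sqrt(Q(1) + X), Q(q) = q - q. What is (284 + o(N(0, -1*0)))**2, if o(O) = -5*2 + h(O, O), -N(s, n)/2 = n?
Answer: 75076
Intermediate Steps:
N(s, n) = -2*n
Q(q) = 0
h(X, S) = sqrt(X) (h(X, S) = sqrt(0 + X) = sqrt(X))
o(O) = -10 + sqrt(O) (o(O) = -5*2 + sqrt(O) = -10 + sqrt(O))
(284 + o(N(0, -1*0)))**2 = (284 + (-10 + sqrt(-(-2)*0)))**2 = (284 + (-10 + sqrt(-2*0)))**2 = (284 + (-10 + sqrt(0)))**2 = (284 + (-10 + 0))**2 = (284 - 10)**2 = 274**2 = 75076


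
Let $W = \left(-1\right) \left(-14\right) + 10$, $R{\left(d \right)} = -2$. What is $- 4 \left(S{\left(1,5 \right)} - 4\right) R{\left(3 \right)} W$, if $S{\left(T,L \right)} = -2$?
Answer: $-1152$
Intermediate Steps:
$W = 24$ ($W = 14 + 10 = 24$)
$- 4 \left(S{\left(1,5 \right)} - 4\right) R{\left(3 \right)} W = - 4 \left(-2 - 4\right) \left(-2\right) 24 = \left(-4\right) \left(-6\right) \left(-2\right) 24 = 24 \left(-2\right) 24 = \left(-48\right) 24 = -1152$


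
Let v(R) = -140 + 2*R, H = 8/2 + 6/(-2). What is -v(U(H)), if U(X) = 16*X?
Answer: 108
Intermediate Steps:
H = 1 (H = 8*(½) + 6*(-½) = 4 - 3 = 1)
-v(U(H)) = -(-140 + 2*(16*1)) = -(-140 + 2*16) = -(-140 + 32) = -1*(-108) = 108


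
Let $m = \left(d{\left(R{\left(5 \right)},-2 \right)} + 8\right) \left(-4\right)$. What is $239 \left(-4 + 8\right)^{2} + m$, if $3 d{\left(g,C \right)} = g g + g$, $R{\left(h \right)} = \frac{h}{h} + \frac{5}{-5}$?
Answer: $3792$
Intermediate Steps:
$R{\left(h \right)} = 0$ ($R{\left(h \right)} = 1 + 5 \left(- \frac{1}{5}\right) = 1 - 1 = 0$)
$d{\left(g,C \right)} = \frac{g}{3} + \frac{g^{2}}{3}$ ($d{\left(g,C \right)} = \frac{g g + g}{3} = \frac{g^{2} + g}{3} = \frac{g + g^{2}}{3} = \frac{g}{3} + \frac{g^{2}}{3}$)
$m = -32$ ($m = \left(\frac{1}{3} \cdot 0 \left(1 + 0\right) + 8\right) \left(-4\right) = \left(\frac{1}{3} \cdot 0 \cdot 1 + 8\right) \left(-4\right) = \left(0 + 8\right) \left(-4\right) = 8 \left(-4\right) = -32$)
$239 \left(-4 + 8\right)^{2} + m = 239 \left(-4 + 8\right)^{2} - 32 = 239 \cdot 4^{2} - 32 = 239 \cdot 16 - 32 = 3824 - 32 = 3792$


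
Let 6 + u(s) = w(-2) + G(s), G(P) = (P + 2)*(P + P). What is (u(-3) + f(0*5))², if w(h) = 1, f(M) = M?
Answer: 1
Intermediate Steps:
G(P) = 2*P*(2 + P) (G(P) = (2 + P)*(2*P) = 2*P*(2 + P))
u(s) = -5 + 2*s*(2 + s) (u(s) = -6 + (1 + 2*s*(2 + s)) = -5 + 2*s*(2 + s))
(u(-3) + f(0*5))² = ((-5 + 2*(-3)*(2 - 3)) + 0*5)² = ((-5 + 2*(-3)*(-1)) + 0)² = ((-5 + 6) + 0)² = (1 + 0)² = 1² = 1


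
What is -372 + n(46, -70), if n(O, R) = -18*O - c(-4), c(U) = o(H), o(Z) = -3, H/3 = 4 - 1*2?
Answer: -1197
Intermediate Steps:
H = 6 (H = 3*(4 - 1*2) = 3*(4 - 2) = 3*2 = 6)
c(U) = -3
n(O, R) = 3 - 18*O (n(O, R) = -18*O - 1*(-3) = -18*O + 3 = 3 - 18*O)
-372 + n(46, -70) = -372 + (3 - 18*46) = -372 + (3 - 828) = -372 - 825 = -1197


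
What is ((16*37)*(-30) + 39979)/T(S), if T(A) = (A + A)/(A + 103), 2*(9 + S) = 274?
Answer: 5132589/256 ≈ 20049.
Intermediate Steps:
S = 128 (S = -9 + (1/2)*274 = -9 + 137 = 128)
T(A) = 2*A/(103 + A) (T(A) = (2*A)/(103 + A) = 2*A/(103 + A))
((16*37)*(-30) + 39979)/T(S) = ((16*37)*(-30) + 39979)/((2*128/(103 + 128))) = (592*(-30) + 39979)/((2*128/231)) = (-17760 + 39979)/((2*128*(1/231))) = 22219/(256/231) = 22219*(231/256) = 5132589/256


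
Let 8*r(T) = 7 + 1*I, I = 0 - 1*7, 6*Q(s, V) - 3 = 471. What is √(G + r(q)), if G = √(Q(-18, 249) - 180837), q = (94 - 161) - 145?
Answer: (-180758)^(¼) ≈ 14.58 + 14.58*I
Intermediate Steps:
Q(s, V) = 79 (Q(s, V) = ½ + (⅙)*471 = ½ + 157/2 = 79)
I = -7 (I = 0 - 7 = -7)
q = -212 (q = -67 - 145 = -212)
r(T) = 0 (r(T) = (7 + 1*(-7))/8 = (7 - 7)/8 = (⅛)*0 = 0)
G = I*√180758 (G = √(79 - 180837) = √(-180758) = I*√180758 ≈ 425.16*I)
√(G + r(q)) = √(I*√180758 + 0) = √(I*√180758) = 180758^(¼)*√I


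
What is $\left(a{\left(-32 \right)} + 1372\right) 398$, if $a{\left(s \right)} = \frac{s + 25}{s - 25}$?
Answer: $\frac{31127978}{57} \approx 5.4611 \cdot 10^{5}$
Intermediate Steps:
$a{\left(s \right)} = \frac{25 + s}{-25 + s}$ ($a{\left(s \right)} = \frac{25 + s}{s - 25} = \frac{25 + s}{-25 + s}$)
$\left(a{\left(-32 \right)} + 1372\right) 398 = \left(\frac{25 - 32}{-25 - 32} + 1372\right) 398 = \left(\frac{1}{-57} \left(-7\right) + 1372\right) 398 = \left(\left(- \frac{1}{57}\right) \left(-7\right) + 1372\right) 398 = \left(\frac{7}{57} + 1372\right) 398 = \frac{78211}{57} \cdot 398 = \frac{31127978}{57}$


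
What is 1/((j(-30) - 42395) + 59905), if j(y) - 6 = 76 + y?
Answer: 1/17562 ≈ 5.6941e-5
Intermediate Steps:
j(y) = 82 + y (j(y) = 6 + (76 + y) = 82 + y)
1/((j(-30) - 42395) + 59905) = 1/(((82 - 30) - 42395) + 59905) = 1/((52 - 42395) + 59905) = 1/(-42343 + 59905) = 1/17562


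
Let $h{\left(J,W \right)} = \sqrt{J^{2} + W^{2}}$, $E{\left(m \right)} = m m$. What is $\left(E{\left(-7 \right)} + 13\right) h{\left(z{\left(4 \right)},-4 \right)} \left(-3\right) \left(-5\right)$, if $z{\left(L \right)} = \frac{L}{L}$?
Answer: $930 \sqrt{17} \approx 3834.5$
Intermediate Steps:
$z{\left(L \right)} = 1$
$E{\left(m \right)} = m^{2}$
$\left(E{\left(-7 \right)} + 13\right) h{\left(z{\left(4 \right)},-4 \right)} \left(-3\right) \left(-5\right) = \left(\left(-7\right)^{2} + 13\right) \sqrt{1^{2} + \left(-4\right)^{2}} \left(-3\right) \left(-5\right) = \left(49 + 13\right) \sqrt{1 + 16} \left(-3\right) \left(-5\right) = 62 \sqrt{17} \left(-3\right) \left(-5\right) = 62 - 3 \sqrt{17} \left(-5\right) = 62 \cdot 15 \sqrt{17} = 930 \sqrt{17}$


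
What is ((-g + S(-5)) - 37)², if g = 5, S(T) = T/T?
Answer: 1681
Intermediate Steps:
S(T) = 1
((-g + S(-5)) - 37)² = ((-1*5 + 1) - 37)² = ((-5 + 1) - 37)² = (-4 - 37)² = (-41)² = 1681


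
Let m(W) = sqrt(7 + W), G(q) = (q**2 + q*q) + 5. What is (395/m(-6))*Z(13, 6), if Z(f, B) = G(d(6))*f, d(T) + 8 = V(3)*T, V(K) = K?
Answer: 1052675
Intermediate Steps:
d(T) = -8 + 3*T
G(q) = 5 + 2*q**2 (G(q) = (q**2 + q**2) + 5 = 2*q**2 + 5 = 5 + 2*q**2)
Z(f, B) = 205*f (Z(f, B) = (5 + 2*(-8 + 3*6)**2)*f = (5 + 2*(-8 + 18)**2)*f = (5 + 2*10**2)*f = (5 + 2*100)*f = (5 + 200)*f = 205*f)
(395/m(-6))*Z(13, 6) = (395/(sqrt(7 - 6)))*(205*13) = (395/(sqrt(1)))*2665 = (395/1)*2665 = (395*1)*2665 = 395*2665 = 1052675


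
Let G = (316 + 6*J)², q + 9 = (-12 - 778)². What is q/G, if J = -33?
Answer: 624091/13924 ≈ 44.821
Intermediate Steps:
q = 624091 (q = -9 + (-12 - 778)² = -9 + (-790)² = -9 + 624100 = 624091)
G = 13924 (G = (316 + 6*(-33))² = (316 - 198)² = 118² = 13924)
q/G = 624091/13924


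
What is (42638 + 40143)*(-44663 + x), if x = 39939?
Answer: -391057444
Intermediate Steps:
(42638 + 40143)*(-44663 + x) = (42638 + 40143)*(-44663 + 39939) = 82781*(-4724) = -391057444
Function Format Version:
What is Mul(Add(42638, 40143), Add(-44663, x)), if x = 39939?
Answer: -391057444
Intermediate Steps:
Mul(Add(42638, 40143), Add(-44663, x)) = Mul(Add(42638, 40143), Add(-44663, 39939)) = Mul(82781, -4724) = -391057444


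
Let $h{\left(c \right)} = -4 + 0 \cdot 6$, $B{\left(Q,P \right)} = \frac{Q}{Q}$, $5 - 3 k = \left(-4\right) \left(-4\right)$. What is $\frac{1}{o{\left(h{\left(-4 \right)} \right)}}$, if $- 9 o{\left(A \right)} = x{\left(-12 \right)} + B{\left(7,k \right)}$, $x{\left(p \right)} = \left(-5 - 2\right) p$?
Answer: $- \frac{9}{85} \approx -0.10588$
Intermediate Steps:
$k = - \frac{11}{3}$ ($k = \frac{5}{3} - \frac{\left(-4\right) \left(-4\right)}{3} = \frac{5}{3} - \frac{16}{3} = - \frac{11}{3} \approx -3.6667$)
$x{\left(p \right)} = - 7 p$
$B{\left(Q,P \right)} = 1$
$h{\left(c \right)} = -4$ ($h{\left(c \right)} = -4 + 0 = -4$)
$o{\left(A \right)} = - \frac{85}{9}$ ($o{\left(A \right)} = - \frac{\left(-7\right) \left(-12\right) + 1}{9} = - \frac{84 + 1}{9} = \left(- \frac{1}{9}\right) 85 = - \frac{85}{9}$)
$\frac{1}{o{\left(h{\left(-4 \right)} \right)}} = \frac{1}{- \frac{85}{9}} = - \frac{9}{85}$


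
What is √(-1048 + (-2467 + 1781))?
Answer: 17*I*√6 ≈ 41.641*I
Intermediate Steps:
√(-1048 + (-2467 + 1781)) = √(-1048 - 686) = √(-1734) = 17*I*√6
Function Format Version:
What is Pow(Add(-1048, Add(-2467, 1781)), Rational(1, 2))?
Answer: Mul(17, I, Pow(6, Rational(1, 2))) ≈ Mul(41.641, I)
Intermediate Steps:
Pow(Add(-1048, Add(-2467, 1781)), Rational(1, 2)) = Pow(Add(-1048, -686), Rational(1, 2)) = Pow(-1734, Rational(1, 2)) = Mul(17, I, Pow(6, Rational(1, 2)))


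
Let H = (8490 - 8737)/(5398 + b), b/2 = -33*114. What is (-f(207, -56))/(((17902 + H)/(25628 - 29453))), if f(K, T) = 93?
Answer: 252090450/12686633 ≈ 19.871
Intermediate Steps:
b = -7524 (b = 2*(-33*114) = 2*(-3762) = -7524)
H = 247/2126 (H = (8490 - 8737)/(5398 - 7524) = -247/(-2126) = -247*(-1/2126) = 247/2126 ≈ 0.11618)
(-f(207, -56))/(((17902 + H)/(25628 - 29453))) = (-1*93)/(((17902 + 247/2126)/(25628 - 29453))) = -93/((38059899/2126)/(-3825)) = -93/((38059899/2126)*(-1/3825)) = -93/(-12686633/2710650) = -93*(-2710650/12686633) = 252090450/12686633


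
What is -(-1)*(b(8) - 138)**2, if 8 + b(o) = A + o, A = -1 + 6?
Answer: 17689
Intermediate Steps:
A = 5
b(o) = -3 + o (b(o) = -8 + (5 + o) = -3 + o)
-(-1)*(b(8) - 138)**2 = -(-1)*((-3 + 8) - 138)**2 = -(-1)*(5 - 138)**2 = -(-1)*(-133)**2 = -(-1)*17689 = -1*(-17689) = 17689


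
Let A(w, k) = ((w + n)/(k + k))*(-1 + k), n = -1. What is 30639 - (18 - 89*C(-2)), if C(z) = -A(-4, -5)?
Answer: 30888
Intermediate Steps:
A(w, k) = (-1 + k)*(-1 + w)/(2*k) (A(w, k) = ((w - 1)/(k + k))*(-1 + k) = ((-1 + w)/((2*k)))*(-1 + k) = ((-1 + w)*(1/(2*k)))*(-1 + k) = ((-1 + w)/(2*k))*(-1 + k) = (-1 + k)*(-1 + w)/(2*k))
C(z) = 3 (C(z) = -(1 - 1*(-4) - 5*(-1 - 4))/(2*(-5)) = -(-1)*(1 + 4 - 5*(-5))/(2*5) = -(-1)*(1 + 4 + 25)/(2*5) = -(-1)*30/(2*5) = -1*(-3) = 3)
30639 - (18 - 89*C(-2)) = 30639 - (18 - 89*3) = 30639 - (18 - 267) = 30639 - 1*(-249) = 30639 + 249 = 30888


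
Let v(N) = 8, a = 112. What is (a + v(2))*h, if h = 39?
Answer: 4680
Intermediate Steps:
(a + v(2))*h = (112 + 8)*39 = 120*39 = 4680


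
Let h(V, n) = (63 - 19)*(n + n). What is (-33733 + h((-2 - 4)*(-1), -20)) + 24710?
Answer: -10783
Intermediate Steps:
h(V, n) = 88*n (h(V, n) = 44*(2*n) = 88*n)
(-33733 + h((-2 - 4)*(-1), -20)) + 24710 = (-33733 + 88*(-20)) + 24710 = (-33733 - 1760) + 24710 = -35493 + 24710 = -10783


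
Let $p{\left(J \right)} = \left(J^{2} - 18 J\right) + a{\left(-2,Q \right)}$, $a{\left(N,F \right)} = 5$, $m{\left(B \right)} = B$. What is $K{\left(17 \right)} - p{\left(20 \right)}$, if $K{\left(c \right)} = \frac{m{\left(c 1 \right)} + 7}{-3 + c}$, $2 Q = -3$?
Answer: $- \frac{303}{7} \approx -43.286$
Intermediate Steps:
$Q = - \frac{3}{2}$ ($Q = \frac{1}{2} \left(-3\right) = - \frac{3}{2} \approx -1.5$)
$K{\left(c \right)} = \frac{7 + c}{-3 + c}$ ($K{\left(c \right)} = \frac{c 1 + 7}{-3 + c} = \frac{c + 7}{-3 + c} = \frac{7 + c}{-3 + c}$)
$p{\left(J \right)} = 5 + J^{2} - 18 J$ ($p{\left(J \right)} = \left(J^{2} - 18 J\right) + 5 = 5 + J^{2} - 18 J$)
$K{\left(17 \right)} - p{\left(20 \right)} = \frac{7 + 17}{-3 + 17} - \left(5 + 20^{2} - 360\right) = \frac{1}{14} \cdot 24 - \left(5 + 400 - 360\right) = \frac{1}{14} \cdot 24 - 45 = \frac{12}{7} - 45 = - \frac{303}{7}$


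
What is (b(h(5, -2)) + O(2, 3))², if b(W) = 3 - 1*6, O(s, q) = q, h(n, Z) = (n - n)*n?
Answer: 0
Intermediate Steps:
h(n, Z) = 0 (h(n, Z) = 0*n = 0)
b(W) = -3 (b(W) = 3 - 6 = -3)
(b(h(5, -2)) + O(2, 3))² = (-3 + 3)² = 0² = 0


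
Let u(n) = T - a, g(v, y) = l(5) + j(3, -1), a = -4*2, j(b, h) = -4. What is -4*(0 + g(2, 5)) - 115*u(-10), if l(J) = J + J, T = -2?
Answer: -714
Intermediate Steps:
a = -8
l(J) = 2*J
g(v, y) = 6 (g(v, y) = 2*5 - 4 = 10 - 4 = 6)
u(n) = 6 (u(n) = -2 - 1*(-8) = -2 + 8 = 6)
-4*(0 + g(2, 5)) - 115*u(-10) = -4*(0 + 6) - 115*6 = -4*6 - 690 = -24 - 690 = -714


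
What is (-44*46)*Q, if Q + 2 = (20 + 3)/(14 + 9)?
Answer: 2024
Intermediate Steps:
Q = -1 (Q = -2 + (20 + 3)/(14 + 9) = -2 + 23/23 = -2 + 23*(1/23) = -2 + 1 = -1)
(-44*46)*Q = -44*46*(-1) = -2024*(-1) = 2024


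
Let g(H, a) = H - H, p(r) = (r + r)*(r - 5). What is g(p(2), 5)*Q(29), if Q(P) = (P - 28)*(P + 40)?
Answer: 0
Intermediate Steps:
p(r) = 2*r*(-5 + r) (p(r) = (2*r)*(-5 + r) = 2*r*(-5 + r))
Q(P) = (-28 + P)*(40 + P)
g(H, a) = 0
g(p(2), 5)*Q(29) = 0*(-1120 + 29² + 12*29) = 0*(-1120 + 841 + 348) = 0*69 = 0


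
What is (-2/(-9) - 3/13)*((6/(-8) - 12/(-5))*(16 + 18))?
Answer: -187/390 ≈ -0.47949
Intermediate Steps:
(-2/(-9) - 3/13)*((6/(-8) - 12/(-5))*(16 + 18)) = (-2*(-1/9) - 3*1/13)*((6*(-1/8) - 12*(-1/5))*34) = (2/9 - 3/13)*((-3/4 + 12/5)*34) = -11*34/780 = -1/117*561/10 = -187/390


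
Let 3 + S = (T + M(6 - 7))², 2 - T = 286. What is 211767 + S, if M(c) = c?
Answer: 292989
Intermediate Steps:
T = -284 (T = 2 - 1*286 = 2 - 286 = -284)
S = 81222 (S = -3 + (-284 + (6 - 7))² = -3 + (-284 - 1)² = -3 + (-285)² = -3 + 81225 = 81222)
211767 + S = 211767 + 81222 = 292989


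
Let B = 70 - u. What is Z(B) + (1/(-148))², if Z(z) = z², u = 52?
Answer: 7096897/21904 ≈ 324.00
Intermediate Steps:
B = 18 (B = 70 - 1*52 = 70 - 52 = 18)
Z(B) + (1/(-148))² = 18² + (1/(-148))² = 324 + (-1/148)² = 324 + 1/21904 = 7096897/21904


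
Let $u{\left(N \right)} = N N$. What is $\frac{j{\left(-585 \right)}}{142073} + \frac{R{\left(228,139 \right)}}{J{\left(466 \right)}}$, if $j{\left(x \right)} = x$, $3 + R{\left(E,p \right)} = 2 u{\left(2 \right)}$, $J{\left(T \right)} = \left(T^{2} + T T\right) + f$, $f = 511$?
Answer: $- \frac{253661090}{61776608079} \approx -0.0041061$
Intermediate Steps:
$u{\left(N \right)} = N^{2}$
$J{\left(T \right)} = 511 + 2 T^{2}$ ($J{\left(T \right)} = \left(T^{2} + T T\right) + 511 = \left(T^{2} + T^{2}\right) + 511 = 2 T^{2} + 511 = 511 + 2 T^{2}$)
$R{\left(E,p \right)} = 5$ ($R{\left(E,p \right)} = -3 + 2 \cdot 2^{2} = -3 + 2 \cdot 4 = -3 + 8 = 5$)
$\frac{j{\left(-585 \right)}}{142073} + \frac{R{\left(228,139 \right)}}{J{\left(466 \right)}} = - \frac{585}{142073} + \frac{5}{511 + 2 \cdot 466^{2}} = \left(-585\right) \frac{1}{142073} + \frac{5}{511 + 2 \cdot 217156} = - \frac{585}{142073} + \frac{5}{511 + 434312} = - \frac{585}{142073} + \frac{5}{434823} = - \frac{253661090}{61776608079}$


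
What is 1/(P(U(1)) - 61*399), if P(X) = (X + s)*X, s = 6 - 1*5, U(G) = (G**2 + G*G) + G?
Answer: -1/24327 ≈ -4.1107e-5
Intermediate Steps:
U(G) = G + 2*G**2 (U(G) = (G**2 + G**2) + G = 2*G**2 + G = G + 2*G**2)
s = 1 (s = 6 - 5 = 1)
P(X) = X*(1 + X) (P(X) = (X + 1)*X = (1 + X)*X = X*(1 + X))
1/(P(U(1)) - 61*399) = 1/((1*(1 + 2*1))*(1 + 1*(1 + 2*1)) - 61*399) = 1/((1*(1 + 2))*(1 + 1*(1 + 2)) - 24339) = 1/((1*3)*(1 + 1*3) - 24339) = 1/(3*(1 + 3) - 24339) = 1/(3*4 - 24339) = 1/(12 - 24339) = 1/(-24327) = -1/24327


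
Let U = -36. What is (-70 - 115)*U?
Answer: 6660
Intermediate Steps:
(-70 - 115)*U = (-70 - 115)*(-36) = -185*(-36) = 6660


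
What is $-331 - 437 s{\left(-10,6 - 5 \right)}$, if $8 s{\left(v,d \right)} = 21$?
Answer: $- \frac{11825}{8} \approx -1478.1$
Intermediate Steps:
$s{\left(v,d \right)} = \frac{21}{8}$ ($s{\left(v,d \right)} = \frac{1}{8} \cdot 21 = \frac{21}{8}$)
$-331 - 437 s{\left(-10,6 - 5 \right)} = -331 - \frac{9177}{8} = - \frac{11825}{8}$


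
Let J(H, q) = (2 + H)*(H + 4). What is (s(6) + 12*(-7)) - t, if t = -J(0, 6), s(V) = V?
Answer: -70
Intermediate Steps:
J(H, q) = (2 + H)*(4 + H)
t = -8 (t = -(8 + 0**2 + 6*0) = -(8 + 0 + 0) = -1*8 = -8)
(s(6) + 12*(-7)) - t = (6 + 12*(-7)) - 1*(-8) = (6 - 84) + 8 = -78 + 8 = -70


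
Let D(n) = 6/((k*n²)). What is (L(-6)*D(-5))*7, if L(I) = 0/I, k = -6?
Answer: 0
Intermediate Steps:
D(n) = -1/n² (D(n) = 6/((-6*n²)) = 6*(-1/(6*n²)) = -1/n²)
L(I) = 0
(L(-6)*D(-5))*7 = (0*(-1/(-5)²))*7 = (0*(-1*1/25))*7 = (0*(-1/25))*7 = 0*7 = 0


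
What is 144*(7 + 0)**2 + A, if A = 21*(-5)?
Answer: 6951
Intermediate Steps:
A = -105
144*(7 + 0)**2 + A = 144*(7 + 0)**2 - 105 = 144*7**2 - 105 = 144*49 - 105 = 7056 - 105 = 6951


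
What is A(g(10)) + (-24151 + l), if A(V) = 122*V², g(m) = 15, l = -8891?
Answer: -5592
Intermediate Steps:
A(g(10)) + (-24151 + l) = 122*15² + (-24151 - 8891) = 122*225 - 33042 = 27450 - 33042 = -5592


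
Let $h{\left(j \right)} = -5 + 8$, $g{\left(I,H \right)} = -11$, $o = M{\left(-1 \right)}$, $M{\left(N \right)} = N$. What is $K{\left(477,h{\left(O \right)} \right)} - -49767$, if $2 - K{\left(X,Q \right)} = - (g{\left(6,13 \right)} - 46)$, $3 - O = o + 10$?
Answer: $49712$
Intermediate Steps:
$o = -1$
$O = -6$ ($O = 3 - \left(-1 + 10\right) = 3 - 9 = -6$)
$h{\left(j \right)} = 3$
$K{\left(X,Q \right)} = -55$ ($K{\left(X,Q \right)} = 2 - - (-11 - 46) = 2 - \left(-1\right) \left(-57\right) = 2 - 57 = -55$)
$K{\left(477,h{\left(O \right)} \right)} - -49767 = -55 - -49767 = -55 + \left(-123639 + 173406\right) = -55 + 49767 = 49712$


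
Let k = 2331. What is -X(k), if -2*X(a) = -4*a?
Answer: -4662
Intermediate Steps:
X(a) = 2*a (X(a) = -(-2)*a = 2*a)
-X(k) = -2*2331 = -1*4662 = -4662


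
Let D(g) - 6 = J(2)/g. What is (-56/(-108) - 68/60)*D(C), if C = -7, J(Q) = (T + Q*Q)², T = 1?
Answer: -1411/945 ≈ -1.4931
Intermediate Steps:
J(Q) = (1 + Q²)² (J(Q) = (1 + Q*Q)² = (1 + Q²)²)
D(g) = 6 + 25/g (D(g) = 6 + (1 + 2²)²/g = 6 + (1 + 4)²/g = 6 + 5²/g = 6 + 25/g)
(-56/(-108) - 68/60)*D(C) = (-56/(-108) - 68/60)*(6 + 25/(-7)) = (-56*(-1/108) - 68*1/60)*(6 + 25*(-⅐)) = (14/27 - 17/15)*(6 - 25/7) = -83/135*17/7 = -1411/945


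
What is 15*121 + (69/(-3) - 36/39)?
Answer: 23284/13 ≈ 1791.1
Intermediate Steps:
15*121 + (69/(-3) - 36/39) = 1815 + (69*(-⅓) - 36*1/39) = 1815 + (-23 - 12/13) = 1815 - 311/13 = 23284/13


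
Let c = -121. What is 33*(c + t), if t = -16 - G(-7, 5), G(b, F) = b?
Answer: -4290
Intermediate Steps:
t = -9 (t = -16 - 1*(-7) = -16 + 7 = -9)
33*(c + t) = 33*(-121 - 9) = 33*(-130) = -4290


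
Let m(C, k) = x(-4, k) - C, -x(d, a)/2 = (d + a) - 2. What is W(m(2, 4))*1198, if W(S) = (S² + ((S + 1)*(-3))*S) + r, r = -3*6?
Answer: -38336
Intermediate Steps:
r = -18
x(d, a) = 4 - 2*a - 2*d (x(d, a) = -2*((d + a) - 2) = -2*((a + d) - 2) = -2*(-2 + a + d) = 4 - 2*a - 2*d)
m(C, k) = 12 - C - 2*k (m(C, k) = (4 - 2*k - 2*(-4)) - C = (4 - 2*k + 8) - C = (12 - 2*k) - C = 12 - C - 2*k)
W(S) = -18 + S² + S*(-3 - 3*S) (W(S) = (S² + ((S + 1)*(-3))*S) - 18 = (S² + ((1 + S)*(-3))*S) - 18 = (S² + (-3 - 3*S)*S) - 18 = (S² + S*(-3 - 3*S)) - 18 = -18 + S² + S*(-3 - 3*S))
W(m(2, 4))*1198 = (-18 - 3*(12 - 1*2 - 2*4) - 2*(12 - 1*2 - 2*4)²)*1198 = (-18 - 3*(12 - 2 - 8) - 2*(12 - 2 - 8)²)*1198 = (-18 - 3*2 - 2*2²)*1198 = (-18 - 6 - 2*4)*1198 = (-18 - 6 - 8)*1198 = -32*1198 = -38336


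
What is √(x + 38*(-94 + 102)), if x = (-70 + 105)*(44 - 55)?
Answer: 9*I ≈ 9.0*I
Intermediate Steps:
x = -385 (x = 35*(-11) = -385)
√(x + 38*(-94 + 102)) = √(-385 + 38*(-94 + 102)) = √(-385 + 38*8) = √(-385 + 304) = √(-81) = 9*I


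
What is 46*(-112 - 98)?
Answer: -9660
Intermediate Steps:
46*(-112 - 98) = 46*(-210) = -9660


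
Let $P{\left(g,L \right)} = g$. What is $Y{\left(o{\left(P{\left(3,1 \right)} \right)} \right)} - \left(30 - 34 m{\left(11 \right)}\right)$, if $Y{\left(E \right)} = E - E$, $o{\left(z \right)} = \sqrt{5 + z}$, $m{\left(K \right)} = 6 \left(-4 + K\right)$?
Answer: $1398$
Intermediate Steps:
$m{\left(K \right)} = -24 + 6 K$
$Y{\left(E \right)} = 0$
$Y{\left(o{\left(P{\left(3,1 \right)} \right)} \right)} - \left(30 - 34 m{\left(11 \right)}\right) = 0 - \left(30 - 34 \left(-24 + 6 \cdot 11\right)\right) = 0 - \left(30 - 34 \left(-24 + 66\right)\right) = 0 - \left(30 - 1428\right) = 0 - -1398 = 0 + 1398 = 1398$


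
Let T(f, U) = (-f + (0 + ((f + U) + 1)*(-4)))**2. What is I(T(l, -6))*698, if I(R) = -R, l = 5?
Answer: -17450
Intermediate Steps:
T(f, U) = (-4 - 5*f - 4*U)**2 (T(f, U) = (-f + (0 + ((U + f) + 1)*(-4)))**2 = (-f + (0 + (1 + U + f)*(-4)))**2 = (-f + (0 + (-4 - 4*U - 4*f)))**2 = (-f + (-4 - 4*U - 4*f))**2 = (-4 - 5*f - 4*U)**2)
I(T(l, -6))*698 = -(4 + 4*(-6) + 5*5)**2*698 = -(4 - 24 + 25)**2*698 = -1*5**2*698 = -1*25*698 = -25*698 = -17450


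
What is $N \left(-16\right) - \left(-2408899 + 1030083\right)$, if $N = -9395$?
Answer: $1529136$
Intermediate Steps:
$N \left(-16\right) - \left(-2408899 + 1030083\right) = \left(-9395\right) \left(-16\right) - \left(-2408899 + 1030083\right) = 150320 - -1378816 = 150320 + 1378816 = 1529136$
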